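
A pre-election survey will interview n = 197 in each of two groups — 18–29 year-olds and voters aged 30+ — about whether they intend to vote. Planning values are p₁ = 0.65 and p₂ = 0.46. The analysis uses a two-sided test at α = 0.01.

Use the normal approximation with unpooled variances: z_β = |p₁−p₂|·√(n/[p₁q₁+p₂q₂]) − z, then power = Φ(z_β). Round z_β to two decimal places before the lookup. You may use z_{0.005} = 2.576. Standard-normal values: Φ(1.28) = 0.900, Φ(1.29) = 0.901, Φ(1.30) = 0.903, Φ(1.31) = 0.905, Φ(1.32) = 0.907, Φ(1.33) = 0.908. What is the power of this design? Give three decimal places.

Power ≈ 0.901

z_β = |p₁−p₂|·√(n/[p₁q₁+p₂q₂]) − z_{α/2}
    = 0.19 · √(197/0.4759) − 2.576
    = 0.19 · 20.3458 − 2.576
    = 3.8657 − 2.576 = 1.2897 → 1.29
Power = Φ(1.29) = 0.901.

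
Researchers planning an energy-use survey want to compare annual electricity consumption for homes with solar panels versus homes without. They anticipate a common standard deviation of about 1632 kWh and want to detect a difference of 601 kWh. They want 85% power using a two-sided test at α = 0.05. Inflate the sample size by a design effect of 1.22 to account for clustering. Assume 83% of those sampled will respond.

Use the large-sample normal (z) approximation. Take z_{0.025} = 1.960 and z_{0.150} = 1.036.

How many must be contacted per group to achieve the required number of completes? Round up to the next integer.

n = (z_{α/2} + z_β)² · (σ₁² + σ₂²) / δ²
  = (1.960 + 1.036)² · (2·1632² = 5326848) / 601²
  = 8.9760 · 5326848 / 361201
  = 132.37
Design effect: 1.22 × 132.37 = 161.50.
Adjust for 83% response: 161.50 / 0.83 = 194.57.
Round up → n = 195 per group.

n = 195 per group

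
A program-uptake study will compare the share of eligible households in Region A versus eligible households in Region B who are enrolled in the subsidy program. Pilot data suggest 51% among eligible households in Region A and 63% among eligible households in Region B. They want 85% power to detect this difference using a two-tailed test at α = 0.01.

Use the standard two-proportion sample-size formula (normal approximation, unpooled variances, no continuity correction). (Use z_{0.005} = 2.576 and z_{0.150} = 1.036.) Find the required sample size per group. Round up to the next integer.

n = (z_{α/2} + z_β)² · [p₁(1−p₁) + p₂(1−p₂)] / (p₁ − p₂)²
  = (2.576 + 1.036)² · (0.51·0.49 + 0.63·0.37) / (-0.12)²
  = (3.612)² · (0.2499 + 0.2331) / 0.0144
  = 13.0465 · 0.4830 / 0.0144
  = 437.60
Round up → n = 438 per group.

n = 438 per group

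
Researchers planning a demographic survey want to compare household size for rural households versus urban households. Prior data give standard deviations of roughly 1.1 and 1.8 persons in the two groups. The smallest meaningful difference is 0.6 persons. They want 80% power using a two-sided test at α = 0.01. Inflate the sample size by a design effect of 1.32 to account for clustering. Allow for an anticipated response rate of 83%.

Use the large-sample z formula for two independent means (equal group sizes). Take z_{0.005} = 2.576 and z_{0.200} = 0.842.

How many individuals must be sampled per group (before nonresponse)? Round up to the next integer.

n = 230 per group

n = (z_{α/2} + z_β)² · (σ₁² + σ₂²) / δ²
  = (2.576 + 0.842)² · (1.1² + 1.8² = 4.45) / 0.6²
  = 11.6827 · 4.45 / 0.36
  = 144.41
Design effect: 1.32 × 144.41 = 190.62.
Adjust for 83% response: 190.62 / 0.83 = 229.67.
Round up → n = 230 per group.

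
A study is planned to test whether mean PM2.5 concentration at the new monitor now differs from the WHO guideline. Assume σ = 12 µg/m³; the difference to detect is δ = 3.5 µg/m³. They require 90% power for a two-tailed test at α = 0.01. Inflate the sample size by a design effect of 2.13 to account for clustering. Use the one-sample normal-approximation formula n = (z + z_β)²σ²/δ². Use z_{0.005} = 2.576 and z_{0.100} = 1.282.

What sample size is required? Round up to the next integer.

n = 373

n = (z_{α/2} + z_β)² · σ² / δ²
  = (2.576 + 1.282)² · 12² / 3.5²
  = 14.8842 · 144 / 12.25
  = 174.96
Design effect: 2.13 × 174.96 = 372.68.
Round up → n = 373.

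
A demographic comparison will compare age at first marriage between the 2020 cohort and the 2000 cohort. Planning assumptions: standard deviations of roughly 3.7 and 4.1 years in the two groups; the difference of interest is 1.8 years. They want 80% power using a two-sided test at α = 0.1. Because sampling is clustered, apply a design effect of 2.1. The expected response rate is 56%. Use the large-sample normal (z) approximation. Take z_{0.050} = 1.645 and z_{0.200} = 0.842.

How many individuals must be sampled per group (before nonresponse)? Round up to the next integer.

n = 219 per group

n = (z_{α/2} + z_β)² · (σ₁² + σ₂²) / δ²
  = (1.645 + 0.842)² · (3.7² + 4.1² = 30.5) / 1.8²
  = 6.1852 · 30.5 / 3.24
  = 58.22
Design effect: 2.1 × 58.22 = 122.27.
Adjust for 56% response: 122.27 / 0.56 = 218.34.
Round up → n = 219 per group.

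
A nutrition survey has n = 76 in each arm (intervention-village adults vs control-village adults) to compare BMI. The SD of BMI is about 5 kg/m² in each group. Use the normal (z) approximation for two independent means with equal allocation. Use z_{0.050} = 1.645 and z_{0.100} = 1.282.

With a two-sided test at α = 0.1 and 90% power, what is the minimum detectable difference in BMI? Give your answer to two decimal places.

δ = (z_{α/2} + z_β) · √((σ₁²+σ₂²)/n)
  = (1.645 + 1.282) · √(50/76)
  = 2.927 · √0.65789
  = 2.927 · 0.8111
  = 2.3741

Minimum detectable difference ≈ 2.37 kg/m²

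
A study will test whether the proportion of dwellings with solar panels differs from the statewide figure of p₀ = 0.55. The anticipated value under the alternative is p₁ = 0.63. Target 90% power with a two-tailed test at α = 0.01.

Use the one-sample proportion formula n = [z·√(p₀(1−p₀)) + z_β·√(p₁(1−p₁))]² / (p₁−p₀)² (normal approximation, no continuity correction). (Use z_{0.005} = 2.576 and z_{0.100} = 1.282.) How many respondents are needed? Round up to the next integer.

n = [z_{α/2}·√(p₀q₀) + z_β·√(p₁q₁)]² / (p₁ − p₀)²
  = [2.576·√(0.55·0.45) + 1.282·√(0.63·0.37)]² / (0.08)²
  = [2.576·0.4975 + 1.282·0.4828]² / 0.0064
  = [1.9005]² / 0.0064
  = 564.36
Round up → n = 565.

n = 565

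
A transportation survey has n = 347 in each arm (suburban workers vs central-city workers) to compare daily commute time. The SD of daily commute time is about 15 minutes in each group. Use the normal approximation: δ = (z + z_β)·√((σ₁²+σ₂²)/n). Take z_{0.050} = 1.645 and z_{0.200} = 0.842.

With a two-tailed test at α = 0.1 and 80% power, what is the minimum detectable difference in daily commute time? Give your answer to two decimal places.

Minimum detectable difference ≈ 2.83 minutes

δ = (z_{α/2} + z_β) · √((σ₁²+σ₂²)/n)
  = (1.645 + 0.842) · √(450/347)
  = 2.487 · √1.2968
  = 2.487 · 1.1388
  = 2.8322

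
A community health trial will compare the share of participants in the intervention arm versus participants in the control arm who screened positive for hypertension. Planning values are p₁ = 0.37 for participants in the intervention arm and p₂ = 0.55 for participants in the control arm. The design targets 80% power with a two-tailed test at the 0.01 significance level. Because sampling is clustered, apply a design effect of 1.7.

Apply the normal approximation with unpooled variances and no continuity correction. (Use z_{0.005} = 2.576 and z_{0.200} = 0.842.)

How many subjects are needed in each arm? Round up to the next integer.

n = (z_{α/2} + z_β)² · [p₁(1−p₁) + p₂(1−p₂)] / (p₁ − p₂)²
  = (2.576 + 0.842)² · (0.37·0.63 + 0.55·0.45) / (-0.18)²
  = (3.418)² · (0.2331 + 0.2475) / 0.0324
  = 11.6827 · 0.4806 / 0.0324
  = 173.29
Design effect: 1.7 × 173.29 = 294.60.
Round up → n = 295 per group.

n = 295 per group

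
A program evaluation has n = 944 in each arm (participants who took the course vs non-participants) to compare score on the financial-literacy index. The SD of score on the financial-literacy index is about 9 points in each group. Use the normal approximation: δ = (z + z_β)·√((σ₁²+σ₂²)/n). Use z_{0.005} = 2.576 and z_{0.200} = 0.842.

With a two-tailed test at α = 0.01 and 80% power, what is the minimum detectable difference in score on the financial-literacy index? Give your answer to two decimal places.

δ = (z_{α/2} + z_β) · √((σ₁²+σ₂²)/n)
  = (2.576 + 0.842) · √(162/944)
  = 3.418 · √0.17161
  = 3.418 · 0.4143
  = 1.4159

Minimum detectable difference ≈ 1.42 points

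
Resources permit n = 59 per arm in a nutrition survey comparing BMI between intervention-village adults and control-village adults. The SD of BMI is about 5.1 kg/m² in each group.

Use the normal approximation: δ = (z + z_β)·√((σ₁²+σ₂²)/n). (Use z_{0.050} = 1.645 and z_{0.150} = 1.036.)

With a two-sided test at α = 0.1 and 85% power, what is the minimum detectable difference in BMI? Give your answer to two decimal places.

δ = (z_{α/2} + z_β) · √((σ₁²+σ₂²)/n)
  = (1.645 + 1.036) · √(52.02/59)
  = 2.681 · √0.88169
  = 2.681 · 0.9390
  = 2.5174

Minimum detectable difference ≈ 2.52 kg/m²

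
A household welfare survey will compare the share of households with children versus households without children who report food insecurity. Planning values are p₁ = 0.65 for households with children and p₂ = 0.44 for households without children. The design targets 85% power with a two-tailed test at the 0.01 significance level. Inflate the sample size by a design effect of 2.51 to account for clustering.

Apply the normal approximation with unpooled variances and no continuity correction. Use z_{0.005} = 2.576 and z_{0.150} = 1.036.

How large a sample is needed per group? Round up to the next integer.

n = 352 per group

n = (z_{α/2} + z_β)² · [p₁(1−p₁) + p₂(1−p₂)] / (p₁ − p₂)²
  = (2.576 + 1.036)² · (0.65·0.35 + 0.44·0.56) / (0.21)²
  = (3.612)² · (0.2275 + 0.2464) / 0.0441
  = 13.0465 · 0.4739 / 0.0441
  = 140.20
Design effect: 2.51 × 140.20 = 351.90.
Round up → n = 352 per group.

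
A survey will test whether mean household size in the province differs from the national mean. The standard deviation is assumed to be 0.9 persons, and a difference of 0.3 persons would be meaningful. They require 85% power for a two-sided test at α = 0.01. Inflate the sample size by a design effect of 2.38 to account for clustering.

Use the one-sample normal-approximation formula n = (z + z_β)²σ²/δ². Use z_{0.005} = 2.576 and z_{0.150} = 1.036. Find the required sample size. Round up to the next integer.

n = 280

n = (z_{α/2} + z_β)² · σ² / δ²
  = (2.576 + 1.036)² · 0.9² / 0.3²
  = 13.0465 · 0.81 / 0.09
  = 117.42
Design effect: 2.38 × 117.42 = 279.46.
Round up → n = 280.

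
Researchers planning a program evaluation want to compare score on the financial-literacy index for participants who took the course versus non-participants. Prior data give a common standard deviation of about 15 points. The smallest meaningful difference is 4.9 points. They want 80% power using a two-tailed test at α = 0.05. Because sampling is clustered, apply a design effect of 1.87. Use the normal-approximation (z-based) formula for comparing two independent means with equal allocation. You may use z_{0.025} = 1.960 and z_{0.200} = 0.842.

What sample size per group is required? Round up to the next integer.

n = 276 per group

n = (z_{α/2} + z_β)² · (σ₁² + σ₂²) / δ²
  = (1.960 + 0.842)² · (2·15² = 450) / 4.9²
  = 7.8512 · 450 / 24.01
  = 147.15
Design effect: 1.87 × 147.15 = 275.17.
Round up → n = 276 per group.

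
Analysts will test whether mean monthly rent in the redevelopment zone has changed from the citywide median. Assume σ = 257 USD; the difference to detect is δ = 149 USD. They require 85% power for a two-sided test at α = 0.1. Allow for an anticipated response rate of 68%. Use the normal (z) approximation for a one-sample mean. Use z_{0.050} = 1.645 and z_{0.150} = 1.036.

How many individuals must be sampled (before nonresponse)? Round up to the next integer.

n = (z_{α/2} + z_β)² · σ² / δ²
  = (1.645 + 1.036)² · 257² / 149²
  = 7.1878 · 66049 / 22201
  = 21.38
Adjust for 68% response: 21.38 / 0.68 = 31.45.
Round up → n = 32.

n = 32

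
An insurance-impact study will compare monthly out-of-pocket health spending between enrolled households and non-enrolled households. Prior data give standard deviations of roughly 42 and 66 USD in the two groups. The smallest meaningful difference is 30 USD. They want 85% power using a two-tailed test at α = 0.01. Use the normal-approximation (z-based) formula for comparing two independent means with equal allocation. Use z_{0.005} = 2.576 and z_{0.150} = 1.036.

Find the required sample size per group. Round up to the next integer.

n = (z_{α/2} + z_β)² · (σ₁² + σ₂²) / δ²
  = (2.576 + 1.036)² · (42² + 66² = 6120) / 30²
  = 13.0465 · 6120 / 900
  = 88.72
Round up → n = 89 per group.

n = 89 per group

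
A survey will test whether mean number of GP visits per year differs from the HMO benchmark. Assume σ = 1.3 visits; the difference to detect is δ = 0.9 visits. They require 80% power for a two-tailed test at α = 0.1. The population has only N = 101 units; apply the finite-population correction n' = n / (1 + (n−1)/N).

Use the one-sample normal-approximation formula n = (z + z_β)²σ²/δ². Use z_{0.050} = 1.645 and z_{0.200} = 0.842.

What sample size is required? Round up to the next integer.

n = (z_{α/2} + z_β)² · σ² / δ²
  = (1.645 + 0.842)² · 1.3² / 0.9²
  = 6.1852 · 1.69 / 0.81
  = 12.90
Finite-population correction (N = 101): 12.90 / (1 + (12.90 − 1)/101) = 11.54.
Round up → n = 12.

n = 12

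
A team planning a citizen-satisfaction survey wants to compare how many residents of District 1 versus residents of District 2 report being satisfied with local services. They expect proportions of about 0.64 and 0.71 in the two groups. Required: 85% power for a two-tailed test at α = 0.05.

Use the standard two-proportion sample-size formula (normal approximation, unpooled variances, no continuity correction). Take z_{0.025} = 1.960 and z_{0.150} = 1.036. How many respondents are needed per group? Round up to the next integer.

n = (z_{α/2} + z_β)² · [p₁(1−p₁) + p₂(1−p₂)] / (p₁ − p₂)²
  = (1.960 + 1.036)² · (0.64·0.36 + 0.71·0.29) / (-0.07)²
  = (2.996)² · (0.2304 + 0.2059) / 0.0049
  = 8.9760 · 0.4363 / 0.0049
  = 799.23
Round up → n = 800 per group.

n = 800 per group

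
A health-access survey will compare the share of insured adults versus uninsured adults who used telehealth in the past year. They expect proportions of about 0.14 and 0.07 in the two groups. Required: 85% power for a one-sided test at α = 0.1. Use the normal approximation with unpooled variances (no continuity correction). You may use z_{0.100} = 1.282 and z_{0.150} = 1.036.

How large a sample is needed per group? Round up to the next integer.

n = (z_α + z_β)² · [p₁(1−p₁) + p₂(1−p₂)] / (p₁ − p₂)²
  = (1.282 + 1.036)² · (0.14·0.86 + 0.07·0.93) / (0.07)²
  = (2.318)² · (0.1204 + 0.0651) / 0.0049
  = 5.3731 · 0.1855 / 0.0049
  = 203.41
Round up → n = 204 per group.

n = 204 per group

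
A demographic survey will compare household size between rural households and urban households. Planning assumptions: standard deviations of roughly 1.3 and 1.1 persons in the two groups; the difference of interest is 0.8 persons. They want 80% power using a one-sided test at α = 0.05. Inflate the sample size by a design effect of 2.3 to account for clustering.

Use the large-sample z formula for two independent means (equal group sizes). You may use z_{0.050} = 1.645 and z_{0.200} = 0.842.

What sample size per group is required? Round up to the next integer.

n = (z_α + z_β)² · (σ₁² + σ₂²) / δ²
  = (1.645 + 0.842)² · (1.3² + 1.1² = 2.9) / 0.8²
  = 6.1852 · 2.9 / 0.64
  = 28.03
Design effect: 2.3 × 28.03 = 64.46.
Round up → n = 65 per group.

n = 65 per group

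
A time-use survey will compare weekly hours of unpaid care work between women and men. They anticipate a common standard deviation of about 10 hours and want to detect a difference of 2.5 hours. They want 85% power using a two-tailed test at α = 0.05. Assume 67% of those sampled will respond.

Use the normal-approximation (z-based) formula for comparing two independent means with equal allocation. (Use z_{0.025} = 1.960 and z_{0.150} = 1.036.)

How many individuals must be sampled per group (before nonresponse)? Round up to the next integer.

n = 429 per group

n = (z_{α/2} + z_β)² · (σ₁² + σ₂²) / δ²
  = (1.960 + 1.036)² · (2·10² = 200) / 2.5²
  = 8.9760 · 200 / 6.25
  = 287.23
Adjust for 67% response: 287.23 / 0.67 = 428.71.
Round up → n = 429 per group.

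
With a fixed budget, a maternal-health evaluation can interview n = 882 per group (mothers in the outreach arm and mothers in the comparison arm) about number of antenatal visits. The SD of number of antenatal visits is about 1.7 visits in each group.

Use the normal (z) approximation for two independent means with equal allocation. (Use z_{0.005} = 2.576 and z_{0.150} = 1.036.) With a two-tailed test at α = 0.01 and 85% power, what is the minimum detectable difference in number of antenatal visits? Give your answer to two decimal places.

Minimum detectable difference ≈ 0.29 visits

δ = (z_{α/2} + z_β) · √((σ₁²+σ₂²)/n)
  = (2.576 + 1.036) · √(5.78/882)
  = 3.612 · √0.00655
  = 3.612 · 0.0810
  = 0.2924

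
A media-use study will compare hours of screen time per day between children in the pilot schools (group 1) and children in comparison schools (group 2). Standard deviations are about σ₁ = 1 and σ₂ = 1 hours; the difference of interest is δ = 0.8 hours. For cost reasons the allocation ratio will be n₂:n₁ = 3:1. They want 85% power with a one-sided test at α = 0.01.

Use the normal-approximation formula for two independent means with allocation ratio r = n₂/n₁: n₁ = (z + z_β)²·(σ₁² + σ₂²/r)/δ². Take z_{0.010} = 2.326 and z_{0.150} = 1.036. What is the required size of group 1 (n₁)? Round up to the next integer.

n₁ = 24

n₁ = (z_α + z_β)² · (σ₁² + σ₂²/r) / δ²
   = (2.326 + 1.036)² · (1² + 1²/3) / 0.8²
   = 11.3030 · (1 + 0.33333) / 0.64
   = 11.3030 · 1.3333 / 0.64
   = 23.55
Round up → n₁ = 24; n₂ = r·n₁ = 3 × 24 = 72.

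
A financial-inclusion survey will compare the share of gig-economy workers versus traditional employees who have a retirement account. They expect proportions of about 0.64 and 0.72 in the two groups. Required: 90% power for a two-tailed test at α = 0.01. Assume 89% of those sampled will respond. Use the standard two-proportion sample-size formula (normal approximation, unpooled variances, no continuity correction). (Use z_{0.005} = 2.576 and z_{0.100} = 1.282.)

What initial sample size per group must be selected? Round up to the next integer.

n = (z_{α/2} + z_β)² · [p₁(1−p₁) + p₂(1−p₂)] / (p₁ − p₂)²
  = (2.576 + 1.282)² · (0.64·0.36 + 0.72·0.28) / (-0.08)²
  = (3.858)² · (0.2304 + 0.2016) / 0.0064
  = 14.8842 · 0.4320 / 0.0064
  = 1004.68
Adjust for 89% response: 1004.68 / 0.89 = 1128.86.
Round up → n = 1129 per group.

n = 1129 per group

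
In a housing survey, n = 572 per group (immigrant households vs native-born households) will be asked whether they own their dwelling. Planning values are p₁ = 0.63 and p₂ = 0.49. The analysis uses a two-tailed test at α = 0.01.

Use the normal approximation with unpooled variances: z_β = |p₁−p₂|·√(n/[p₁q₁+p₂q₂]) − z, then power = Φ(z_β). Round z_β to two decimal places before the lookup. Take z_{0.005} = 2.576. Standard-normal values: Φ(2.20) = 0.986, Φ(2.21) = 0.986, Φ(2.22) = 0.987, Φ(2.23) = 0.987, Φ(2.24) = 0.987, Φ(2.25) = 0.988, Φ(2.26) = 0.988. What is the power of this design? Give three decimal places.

z_β = |p₁−p₂|·√(n/[p₁q₁+p₂q₂]) − z_{α/2}
    = 0.14 · √(572/0.4830) − 2.576
    = 0.14 · 34.4132 − 2.576
    = 4.8178 − 2.576 = 2.2418 → 2.24
Power = Φ(2.24) = 0.987.

Power ≈ 0.987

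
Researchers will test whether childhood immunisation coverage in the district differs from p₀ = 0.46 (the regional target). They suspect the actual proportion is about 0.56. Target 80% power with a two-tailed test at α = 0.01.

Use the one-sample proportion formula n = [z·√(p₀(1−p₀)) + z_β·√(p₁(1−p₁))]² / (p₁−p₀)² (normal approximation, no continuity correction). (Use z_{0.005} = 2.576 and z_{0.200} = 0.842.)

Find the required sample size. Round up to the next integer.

n = [z_{α/2}·√(p₀q₀) + z_β·√(p₁q₁)]² / (p₁ − p₀)²
  = [2.576·√(0.46·0.54) + 0.842·√(0.56·0.44)]² / (0.10)²
  = [2.576·0.4984 + 0.842·0.4964]² / 0.0100
  = [1.7018]² / 0.0100
  = 289.62
Round up → n = 290.

n = 290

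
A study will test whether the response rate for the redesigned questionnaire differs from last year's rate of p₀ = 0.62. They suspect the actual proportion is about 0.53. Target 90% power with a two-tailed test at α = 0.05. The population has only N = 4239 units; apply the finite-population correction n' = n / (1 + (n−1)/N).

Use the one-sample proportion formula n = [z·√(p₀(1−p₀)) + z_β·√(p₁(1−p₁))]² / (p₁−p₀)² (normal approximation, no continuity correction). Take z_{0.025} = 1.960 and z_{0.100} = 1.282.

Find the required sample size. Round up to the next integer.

n = 292

n = [z_{α/2}·√(p₀q₀) + z_β·√(p₁q₁)]² / (p₁ − p₀)²
  = [1.960·√(0.62·0.38) + 1.282·√(0.53·0.47)]² / (-0.09)²
  = [1.960·0.4854 + 1.282·0.4991]² / 0.0081
  = [1.5912]² / 0.0081
  = 312.58
Finite-population correction (N = 4239): 312.58 / (1 + (312.58 − 1)/4239) = 291.18.
Round up → n = 292.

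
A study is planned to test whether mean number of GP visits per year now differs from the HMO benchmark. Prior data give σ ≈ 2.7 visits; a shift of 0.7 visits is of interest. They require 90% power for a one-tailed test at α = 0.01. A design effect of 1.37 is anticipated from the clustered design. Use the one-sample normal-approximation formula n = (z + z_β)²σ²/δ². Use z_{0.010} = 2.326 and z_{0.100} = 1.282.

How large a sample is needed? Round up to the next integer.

n = (z_α + z_β)² · σ² / δ²
  = (2.326 + 1.282)² · 2.7² / 0.7²
  = 13.0177 · 7.29 / 0.49
  = 193.67
Design effect: 1.37 × 193.67 = 265.33.
Round up → n = 266.

n = 266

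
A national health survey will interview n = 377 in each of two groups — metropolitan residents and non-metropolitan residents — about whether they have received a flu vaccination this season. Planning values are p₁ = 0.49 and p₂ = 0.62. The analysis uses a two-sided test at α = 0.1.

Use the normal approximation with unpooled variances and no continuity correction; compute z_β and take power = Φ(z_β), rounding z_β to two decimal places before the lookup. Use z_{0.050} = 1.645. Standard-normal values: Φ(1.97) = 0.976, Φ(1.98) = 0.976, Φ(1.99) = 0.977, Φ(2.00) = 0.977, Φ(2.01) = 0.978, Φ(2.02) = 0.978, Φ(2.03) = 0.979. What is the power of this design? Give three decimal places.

Power ≈ 0.976

z_β = |p₁−p₂|·√(n/[p₁q₁+p₂q₂]) − z_{α/2}
    = 0.13 · √(377/0.4855) − 1.645
    = 0.13 · 27.8661 − 1.645
    = 3.6226 − 1.645 = 1.9776 → 1.98
Power = Φ(1.98) = 0.976.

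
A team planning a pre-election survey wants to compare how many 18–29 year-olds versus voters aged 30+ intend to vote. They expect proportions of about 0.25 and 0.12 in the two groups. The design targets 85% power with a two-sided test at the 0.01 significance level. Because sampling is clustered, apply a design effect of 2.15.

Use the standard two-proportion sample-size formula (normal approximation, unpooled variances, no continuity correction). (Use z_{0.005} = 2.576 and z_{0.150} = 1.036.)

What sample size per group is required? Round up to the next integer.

n = 487 per group

n = (z_{α/2} + z_β)² · [p₁(1−p₁) + p₂(1−p₂)] / (p₁ − p₂)²
  = (2.576 + 1.036)² · (0.25·0.75 + 0.12·0.88) / (0.13)²
  = (3.612)² · (0.1875 + 0.1056) / 0.0169
  = 13.0465 · 0.2931 / 0.0169
  = 226.27
Design effect: 2.15 × 226.27 = 486.48.
Round up → n = 487 per group.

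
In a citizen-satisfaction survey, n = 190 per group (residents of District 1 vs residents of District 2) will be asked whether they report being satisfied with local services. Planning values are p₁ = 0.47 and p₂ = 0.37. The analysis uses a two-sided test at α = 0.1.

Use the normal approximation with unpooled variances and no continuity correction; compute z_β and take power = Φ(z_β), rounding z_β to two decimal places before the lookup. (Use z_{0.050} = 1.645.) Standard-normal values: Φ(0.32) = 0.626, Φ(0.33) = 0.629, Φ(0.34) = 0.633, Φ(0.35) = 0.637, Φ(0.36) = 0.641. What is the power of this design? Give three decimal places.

z_β = |p₁−p₂|·√(n/[p₁q₁+p₂q₂]) − z_{α/2}
    = 0.10 · √(190/0.4822) − 1.645
    = 0.10 · 19.8501 − 1.645
    = 1.9850 − 1.645 = 0.3400 → 0.34
Power = Φ(0.34) = 0.633.

Power ≈ 0.633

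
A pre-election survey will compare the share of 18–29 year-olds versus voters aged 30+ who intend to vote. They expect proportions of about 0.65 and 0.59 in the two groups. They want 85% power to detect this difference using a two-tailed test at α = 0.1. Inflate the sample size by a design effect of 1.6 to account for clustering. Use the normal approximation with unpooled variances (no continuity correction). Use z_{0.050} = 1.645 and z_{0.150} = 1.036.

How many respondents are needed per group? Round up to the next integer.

n = 1500 per group

n = (z_{α/2} + z_β)² · [p₁(1−p₁) + p₂(1−p₂)] / (p₁ − p₂)²
  = (1.645 + 1.036)² · (0.65·0.35 + 0.59·0.41) / (0.06)²
  = (2.681)² · (0.2275 + 0.2419) / 0.0036
  = 7.1878 · 0.4694 / 0.0036
  = 937.20
Design effect: 1.6 × 937.20 = 1499.53.
Round up → n = 1500 per group.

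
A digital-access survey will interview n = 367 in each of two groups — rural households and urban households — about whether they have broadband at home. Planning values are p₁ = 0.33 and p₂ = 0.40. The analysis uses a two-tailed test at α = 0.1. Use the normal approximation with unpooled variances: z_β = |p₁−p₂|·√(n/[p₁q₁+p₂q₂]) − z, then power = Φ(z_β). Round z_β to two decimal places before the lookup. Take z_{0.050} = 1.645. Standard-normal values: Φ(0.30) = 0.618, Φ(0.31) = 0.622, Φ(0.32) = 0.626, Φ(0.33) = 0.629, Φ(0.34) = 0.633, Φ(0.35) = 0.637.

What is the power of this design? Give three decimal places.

Power ≈ 0.629

z_β = |p₁−p₂|·√(n/[p₁q₁+p₂q₂]) − z_{α/2}
    = 0.07 · √(367/0.4611) − 1.645
    = 0.07 · 28.2121 − 1.645
    = 1.9748 − 1.645 = 0.3298 → 0.33
Power = Φ(0.33) = 0.629.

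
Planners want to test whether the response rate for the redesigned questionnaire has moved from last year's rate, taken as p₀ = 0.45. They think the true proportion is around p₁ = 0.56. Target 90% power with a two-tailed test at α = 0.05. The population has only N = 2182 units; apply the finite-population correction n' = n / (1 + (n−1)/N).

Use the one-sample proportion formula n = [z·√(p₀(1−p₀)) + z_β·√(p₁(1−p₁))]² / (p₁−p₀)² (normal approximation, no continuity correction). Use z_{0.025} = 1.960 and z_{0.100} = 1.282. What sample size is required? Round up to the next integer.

n = 196

n = [z_{α/2}·√(p₀q₀) + z_β·√(p₁q₁)]² / (p₁ − p₀)²
  = [1.960·√(0.45·0.55) + 1.282·√(0.56·0.44)]² / (0.11)²
  = [1.960·0.4975 + 1.282·0.4964]² / 0.0121
  = [1.6115]² / 0.0121
  = 214.61
Finite-population correction (N = 2182): 214.61 / (1 + (214.61 − 1)/2182) = 195.47.
Round up → n = 196.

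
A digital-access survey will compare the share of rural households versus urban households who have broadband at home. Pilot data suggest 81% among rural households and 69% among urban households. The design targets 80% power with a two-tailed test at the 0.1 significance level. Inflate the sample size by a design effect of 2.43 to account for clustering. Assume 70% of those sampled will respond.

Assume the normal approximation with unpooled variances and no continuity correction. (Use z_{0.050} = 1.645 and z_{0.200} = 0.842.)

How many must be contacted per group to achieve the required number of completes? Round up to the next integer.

n = (z_{α/2} + z_β)² · [p₁(1−p₁) + p₂(1−p₂)] / (p₁ − p₂)²
  = (1.645 + 0.842)² · (0.81·0.19 + 0.69·0.31) / (0.12)²
  = (2.487)² · (0.1539 + 0.2139) / 0.0144
  = 6.1852 · 0.3678 / 0.0144
  = 157.98
Design effect: 2.43 × 157.98 = 383.89.
Adjust for 70% response: 383.89 / 0.70 = 548.41.
Round up → n = 549 per group.

n = 549 per group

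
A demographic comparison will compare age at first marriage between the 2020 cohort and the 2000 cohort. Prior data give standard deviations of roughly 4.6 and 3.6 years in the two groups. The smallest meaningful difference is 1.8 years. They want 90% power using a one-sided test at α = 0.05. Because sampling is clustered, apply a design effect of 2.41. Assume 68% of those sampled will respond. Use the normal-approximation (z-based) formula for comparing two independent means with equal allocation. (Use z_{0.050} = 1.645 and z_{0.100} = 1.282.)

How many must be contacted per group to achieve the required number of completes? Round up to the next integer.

n = (z_α + z_β)² · (σ₁² + σ₂²) / δ²
  = (1.645 + 1.282)² · (4.6² + 3.6² = 34.12) / 1.8²
  = 8.5673 · 34.12 / 3.24
  = 90.22
Design effect: 2.41 × 90.22 = 217.43.
Adjust for 68% response: 217.43 / 0.68 = 319.76.
Round up → n = 320 per group.

n = 320 per group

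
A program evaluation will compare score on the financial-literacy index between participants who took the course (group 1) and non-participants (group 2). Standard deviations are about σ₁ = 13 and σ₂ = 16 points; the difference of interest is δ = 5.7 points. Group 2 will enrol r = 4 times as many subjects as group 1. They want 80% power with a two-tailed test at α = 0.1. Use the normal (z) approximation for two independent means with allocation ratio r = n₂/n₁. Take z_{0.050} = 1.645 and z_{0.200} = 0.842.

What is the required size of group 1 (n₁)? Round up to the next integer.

n₁ = 45

n₁ = (z_{α/2} + z_β)² · (σ₁² + σ₂²/r) / δ²
   = (1.645 + 0.842)² · (13² + 16²/4) / 5.7²
   = 6.1852 · (169 + 64) / 32.49
   = 6.1852 · 233 / 32.49
   = 44.36
Round up → n₁ = 45; n₂ = r·n₁ = 4 × 45 = 180.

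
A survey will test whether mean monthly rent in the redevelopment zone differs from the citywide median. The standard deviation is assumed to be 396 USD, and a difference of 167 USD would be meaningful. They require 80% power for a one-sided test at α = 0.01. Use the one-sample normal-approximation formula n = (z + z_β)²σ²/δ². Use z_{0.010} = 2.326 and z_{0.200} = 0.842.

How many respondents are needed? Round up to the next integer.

n = (z_α + z_β)² · σ² / δ²
  = (2.326 + 0.842)² · 396² / 167²
  = 10.0362 · 156816 / 27889
  = 56.43
Round up → n = 57.

n = 57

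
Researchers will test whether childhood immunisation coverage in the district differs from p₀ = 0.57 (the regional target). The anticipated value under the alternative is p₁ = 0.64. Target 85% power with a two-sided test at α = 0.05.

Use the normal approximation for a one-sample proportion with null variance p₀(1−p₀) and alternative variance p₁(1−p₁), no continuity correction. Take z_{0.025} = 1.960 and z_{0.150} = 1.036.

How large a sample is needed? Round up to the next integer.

n = [z_{α/2}·√(p₀q₀) + z_β·√(p₁q₁)]² / (p₁ − p₀)²
  = [1.960·√(0.57·0.43) + 1.036·√(0.64·0.36)]² / (0.07)²
  = [1.960·0.4951 + 1.036·0.4800]² / 0.0049
  = [1.4676]² / 0.0049
  = 439.58
Round up → n = 440.

n = 440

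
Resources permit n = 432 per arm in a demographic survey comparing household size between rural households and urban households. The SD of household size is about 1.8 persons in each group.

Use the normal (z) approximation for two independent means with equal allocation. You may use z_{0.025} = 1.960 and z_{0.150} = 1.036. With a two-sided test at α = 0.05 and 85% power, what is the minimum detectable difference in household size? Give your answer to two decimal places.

δ = (z_{α/2} + z_β) · √((σ₁²+σ₂²)/n)
  = (1.960 + 1.036) · √(6.48/432)
  = 2.996 · √0.015
  = 2.996 · 0.1225
  = 0.3669

Minimum detectable difference ≈ 0.37 persons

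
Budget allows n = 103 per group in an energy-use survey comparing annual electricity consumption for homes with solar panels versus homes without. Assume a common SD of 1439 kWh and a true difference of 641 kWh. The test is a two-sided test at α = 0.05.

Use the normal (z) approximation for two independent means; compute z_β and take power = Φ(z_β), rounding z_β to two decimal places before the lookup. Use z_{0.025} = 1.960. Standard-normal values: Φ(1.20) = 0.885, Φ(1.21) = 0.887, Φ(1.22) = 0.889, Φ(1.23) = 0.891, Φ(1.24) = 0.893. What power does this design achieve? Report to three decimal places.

Power ≈ 0.893

z_β = δ·√(n/(σ₁²+σ₂²)) − z_{α/2}
    = 641 · √(103/4141442) − 1.960
    = 641 · 0.00499 − 1.960
    = 3.1967 − 1.960 = 1.2367 → 1.24
Power = Φ(1.24) = 0.893.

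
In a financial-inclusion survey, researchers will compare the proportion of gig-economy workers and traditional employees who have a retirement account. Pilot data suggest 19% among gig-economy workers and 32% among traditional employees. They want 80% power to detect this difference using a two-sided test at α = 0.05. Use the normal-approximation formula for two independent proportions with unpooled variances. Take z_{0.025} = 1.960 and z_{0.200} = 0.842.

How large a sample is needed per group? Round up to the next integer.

n = 173 per group

n = (z_{α/2} + z_β)² · [p₁(1−p₁) + p₂(1−p₂)] / (p₁ − p₂)²
  = (1.960 + 0.842)² · (0.19·0.81 + 0.32·0.68) / (-0.13)²
  = (2.802)² · (0.1539 + 0.2176) / 0.0169
  = 7.8512 · 0.3715 / 0.0169
  = 172.59
Round up → n = 173 per group.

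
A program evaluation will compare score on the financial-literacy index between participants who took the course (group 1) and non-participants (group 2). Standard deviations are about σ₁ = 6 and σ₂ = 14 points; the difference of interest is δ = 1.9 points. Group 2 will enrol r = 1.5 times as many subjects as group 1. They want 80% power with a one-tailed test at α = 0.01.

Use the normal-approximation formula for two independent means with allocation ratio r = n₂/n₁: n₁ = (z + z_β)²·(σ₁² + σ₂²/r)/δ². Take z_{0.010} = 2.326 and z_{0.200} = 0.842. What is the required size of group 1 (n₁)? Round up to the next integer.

n₁ = 464

n₁ = (z_α + z_β)² · (σ₁² + σ₂²/r) / δ²
   = (2.326 + 0.842)² · (6² + 14²/1.5) / 1.9²
   = 10.0362 · (36 + 130.6667) / 3.61
   = 10.0362 · 166.6667 / 3.61
   = 463.35
Round up → n₁ = 464; n₂ = r·n₁ = 1.5 × 464 = 696.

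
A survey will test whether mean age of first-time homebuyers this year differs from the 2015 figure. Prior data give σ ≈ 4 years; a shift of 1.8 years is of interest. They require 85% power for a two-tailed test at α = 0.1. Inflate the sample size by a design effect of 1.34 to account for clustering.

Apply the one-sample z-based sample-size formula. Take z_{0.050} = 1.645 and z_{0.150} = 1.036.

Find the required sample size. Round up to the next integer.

n = 48

n = (z_{α/2} + z_β)² · σ² / δ²
  = (1.645 + 1.036)² · 4² / 1.8²
  = 7.1878 · 16 / 3.24
  = 35.50
Design effect: 1.34 × 35.50 = 47.56.
Round up → n = 48.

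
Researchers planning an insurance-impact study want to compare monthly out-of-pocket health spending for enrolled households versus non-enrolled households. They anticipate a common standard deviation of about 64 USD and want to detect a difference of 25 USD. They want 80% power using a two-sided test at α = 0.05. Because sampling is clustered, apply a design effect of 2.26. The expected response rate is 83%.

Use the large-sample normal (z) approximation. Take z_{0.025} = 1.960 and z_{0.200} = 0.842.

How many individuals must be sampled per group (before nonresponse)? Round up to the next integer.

n = 281 per group

n = (z_{α/2} + z_β)² · (σ₁² + σ₂²) / δ²
  = (1.960 + 0.842)² · (2·64² = 8192) / 25²
  = 7.8512 · 8192 / 625
  = 102.91
Design effect: 2.26 × 102.91 = 232.57.
Adjust for 83% response: 232.57 / 0.83 = 280.21.
Round up → n = 281 per group.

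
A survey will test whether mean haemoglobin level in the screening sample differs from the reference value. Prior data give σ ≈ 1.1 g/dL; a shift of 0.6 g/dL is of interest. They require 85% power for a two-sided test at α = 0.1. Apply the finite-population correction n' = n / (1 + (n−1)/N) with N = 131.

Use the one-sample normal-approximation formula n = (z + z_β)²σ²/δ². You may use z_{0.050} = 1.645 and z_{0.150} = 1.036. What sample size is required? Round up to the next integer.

n = (z_{α/2} + z_β)² · σ² / δ²
  = (1.645 + 1.036)² · 1.1² / 0.6²
  = 7.1878 · 1.21 / 0.36
  = 24.16
Finite-population correction (N = 131): 24.16 / (1 + (24.16 − 1)/131) = 20.53.
Round up → n = 21.

n = 21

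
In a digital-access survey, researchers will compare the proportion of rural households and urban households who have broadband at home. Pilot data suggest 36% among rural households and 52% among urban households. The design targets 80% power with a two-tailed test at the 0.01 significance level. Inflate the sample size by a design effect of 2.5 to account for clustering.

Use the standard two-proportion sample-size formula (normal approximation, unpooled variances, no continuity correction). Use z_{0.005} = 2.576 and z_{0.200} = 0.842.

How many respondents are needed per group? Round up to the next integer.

n = (z_{α/2} + z_β)² · [p₁(1−p₁) + p₂(1−p₂)] / (p₁ − p₂)²
  = (2.576 + 0.842)² · (0.36·0.64 + 0.52·0.48) / (-0.16)²
  = (3.418)² · (0.2304 + 0.2496) / 0.0256
  = 11.6827 · 0.4800 / 0.0256
  = 219.05
Design effect: 2.5 × 219.05 = 547.63.
Round up → n = 548 per group.

n = 548 per group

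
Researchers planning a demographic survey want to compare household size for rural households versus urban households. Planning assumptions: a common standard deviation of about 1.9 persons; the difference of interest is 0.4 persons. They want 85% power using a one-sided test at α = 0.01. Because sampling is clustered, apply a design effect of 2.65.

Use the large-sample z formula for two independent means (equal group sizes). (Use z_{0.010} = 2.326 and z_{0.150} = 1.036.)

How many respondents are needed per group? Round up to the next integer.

n = (z_α + z_β)² · (σ₁² + σ₂²) / δ²
  = (2.326 + 1.036)² · (2·1.9² = 7.22) / 0.4²
  = 11.3030 · 7.22 / 0.16
  = 510.05
Design effect: 2.65 × 510.05 = 1351.63.
Round up → n = 1352 per group.

n = 1352 per group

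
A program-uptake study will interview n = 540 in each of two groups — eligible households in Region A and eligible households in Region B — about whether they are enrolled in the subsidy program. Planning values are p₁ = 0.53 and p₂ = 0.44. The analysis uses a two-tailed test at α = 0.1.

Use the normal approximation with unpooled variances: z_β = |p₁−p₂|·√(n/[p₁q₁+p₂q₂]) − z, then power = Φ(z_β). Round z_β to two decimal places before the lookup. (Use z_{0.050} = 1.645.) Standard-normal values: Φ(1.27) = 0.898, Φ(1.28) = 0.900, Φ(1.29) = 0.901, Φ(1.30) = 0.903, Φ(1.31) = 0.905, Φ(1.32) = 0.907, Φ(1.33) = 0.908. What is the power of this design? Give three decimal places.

z_β = |p₁−p₂|·√(n/[p₁q₁+p₂q₂]) − z_{α/2}
    = 0.09 · √(540/0.4955) − 1.645
    = 0.09 · 33.0122 − 1.645
    = 2.9711 − 1.645 = 1.3261 → 1.33
Power = Φ(1.33) = 0.908.

Power ≈ 0.908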